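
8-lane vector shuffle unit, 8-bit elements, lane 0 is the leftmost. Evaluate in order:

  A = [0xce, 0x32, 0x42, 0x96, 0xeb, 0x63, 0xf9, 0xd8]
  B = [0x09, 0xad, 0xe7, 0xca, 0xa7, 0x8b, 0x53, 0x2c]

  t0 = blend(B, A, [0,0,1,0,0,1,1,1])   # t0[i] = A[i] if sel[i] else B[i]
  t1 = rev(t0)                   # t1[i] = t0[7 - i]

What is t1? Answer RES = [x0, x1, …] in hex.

RES = [0xd8, 0xf9, 0x63, 0xa7, 0xca, 0x42, 0xad, 0x09]

→ t0 |09|ad|42|ca|a7|63|f9|d8|
→ t1 |d8|f9|63|a7|ca|42|ad|09|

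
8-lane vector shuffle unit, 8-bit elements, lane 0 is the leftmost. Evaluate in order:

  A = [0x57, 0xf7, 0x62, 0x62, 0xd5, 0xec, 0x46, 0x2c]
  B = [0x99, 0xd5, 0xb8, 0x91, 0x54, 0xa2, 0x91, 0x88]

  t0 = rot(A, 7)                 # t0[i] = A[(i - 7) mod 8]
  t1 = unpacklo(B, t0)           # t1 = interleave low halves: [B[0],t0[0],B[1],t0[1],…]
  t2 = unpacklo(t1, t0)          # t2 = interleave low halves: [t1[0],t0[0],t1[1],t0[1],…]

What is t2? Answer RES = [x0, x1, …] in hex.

RES = [ 0x99  0xf7  0xf7  0x62  0xd5  0x62  0x62  0xd5 ]

→ t0 |f7|62|62|d5|ec|46|2c|57|
→ t1 |99|f7|d5|62|b8|62|91|d5|
→ t2 |99|f7|f7|62|d5|62|62|d5|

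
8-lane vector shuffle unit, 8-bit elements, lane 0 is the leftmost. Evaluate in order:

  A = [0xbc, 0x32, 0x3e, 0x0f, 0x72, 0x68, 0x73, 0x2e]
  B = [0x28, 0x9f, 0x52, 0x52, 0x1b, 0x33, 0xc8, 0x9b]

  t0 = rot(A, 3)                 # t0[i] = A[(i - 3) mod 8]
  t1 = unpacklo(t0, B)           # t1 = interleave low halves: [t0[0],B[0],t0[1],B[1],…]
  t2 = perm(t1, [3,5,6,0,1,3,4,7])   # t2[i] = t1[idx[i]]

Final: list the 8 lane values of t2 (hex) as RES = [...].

RES = [ 0x9f  0x52  0xbc  0x68  0x28  0x9f  0x2e  0x52 ]

→ t0 |68|73|2e|bc|32|3e|0f|72|
→ t1 |68|28|73|9f|2e|52|bc|52|
→ t2 |9f|52|bc|68|28|9f|2e|52|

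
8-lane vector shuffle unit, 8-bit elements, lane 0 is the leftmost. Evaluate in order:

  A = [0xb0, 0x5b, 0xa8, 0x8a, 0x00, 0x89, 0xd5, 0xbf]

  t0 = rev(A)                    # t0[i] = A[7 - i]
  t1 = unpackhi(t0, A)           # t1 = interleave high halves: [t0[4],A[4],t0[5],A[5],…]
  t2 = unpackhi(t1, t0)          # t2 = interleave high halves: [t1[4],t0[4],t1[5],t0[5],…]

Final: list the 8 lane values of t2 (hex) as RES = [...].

RES = [0x5b, 0x8a, 0xd5, 0xa8, 0xb0, 0x5b, 0xbf, 0xb0]

  t0: bf d5 89 00 8a a8 5b b0
  t1: 8a 00 a8 89 5b d5 b0 bf
  t2: 5b 8a d5 a8 b0 5b bf b0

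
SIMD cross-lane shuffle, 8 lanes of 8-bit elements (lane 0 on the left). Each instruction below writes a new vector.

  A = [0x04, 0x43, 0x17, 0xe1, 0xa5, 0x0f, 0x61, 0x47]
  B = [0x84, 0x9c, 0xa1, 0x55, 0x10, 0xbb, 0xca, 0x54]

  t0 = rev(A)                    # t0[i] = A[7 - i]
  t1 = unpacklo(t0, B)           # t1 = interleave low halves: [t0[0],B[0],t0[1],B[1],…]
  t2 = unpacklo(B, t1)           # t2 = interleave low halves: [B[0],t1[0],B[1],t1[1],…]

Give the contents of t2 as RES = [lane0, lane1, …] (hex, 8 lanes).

→ t0 |47|61|0f|a5|e1|17|43|04|
→ t1 |47|84|61|9c|0f|a1|a5|55|
→ t2 |84|47|9c|84|a1|61|55|9c|

RES = [ 0x84  0x47  0x9c  0x84  0xa1  0x61  0x55  0x9c ]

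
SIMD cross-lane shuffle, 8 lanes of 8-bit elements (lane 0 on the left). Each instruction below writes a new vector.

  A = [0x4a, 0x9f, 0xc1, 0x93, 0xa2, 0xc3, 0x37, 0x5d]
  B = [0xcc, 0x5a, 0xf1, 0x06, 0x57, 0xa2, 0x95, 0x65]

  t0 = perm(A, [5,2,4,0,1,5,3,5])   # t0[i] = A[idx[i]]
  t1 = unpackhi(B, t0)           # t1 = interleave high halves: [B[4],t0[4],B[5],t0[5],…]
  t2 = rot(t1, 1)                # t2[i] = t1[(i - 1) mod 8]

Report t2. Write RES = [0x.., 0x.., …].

→ t0 |c3|c1|a2|4a|9f|c3|93|c3|
→ t1 |57|9f|a2|c3|95|93|65|c3|
→ t2 |c3|57|9f|a2|c3|95|93|65|

RES = [0xc3, 0x57, 0x9f, 0xa2, 0xc3, 0x95, 0x93, 0x65]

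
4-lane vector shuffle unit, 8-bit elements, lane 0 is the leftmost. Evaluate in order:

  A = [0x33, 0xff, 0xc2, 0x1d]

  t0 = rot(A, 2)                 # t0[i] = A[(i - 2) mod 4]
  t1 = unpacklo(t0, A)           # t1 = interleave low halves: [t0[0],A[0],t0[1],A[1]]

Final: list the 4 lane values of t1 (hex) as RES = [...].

RES = [0xc2, 0x33, 0x1d, 0xff]

  t0: c2 1d 33 ff
  t1: c2 33 1d ff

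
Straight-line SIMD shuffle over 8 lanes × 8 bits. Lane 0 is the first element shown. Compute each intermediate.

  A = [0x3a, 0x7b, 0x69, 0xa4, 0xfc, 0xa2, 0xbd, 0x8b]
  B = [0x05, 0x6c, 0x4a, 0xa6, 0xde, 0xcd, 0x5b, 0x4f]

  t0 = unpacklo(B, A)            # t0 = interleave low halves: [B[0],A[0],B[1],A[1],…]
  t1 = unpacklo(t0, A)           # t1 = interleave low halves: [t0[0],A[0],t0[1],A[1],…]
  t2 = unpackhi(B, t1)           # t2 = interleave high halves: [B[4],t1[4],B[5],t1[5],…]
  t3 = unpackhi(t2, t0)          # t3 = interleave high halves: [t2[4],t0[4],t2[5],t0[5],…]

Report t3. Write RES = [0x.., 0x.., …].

RES = [0x5b, 0x4a, 0x7b, 0x69, 0x4f, 0xa6, 0xa4, 0xa4]

→ t0 |05|3a|6c|7b|4a|69|a6|a4|
→ t1 |05|3a|3a|7b|6c|69|7b|a4|
→ t2 |de|6c|cd|69|5b|7b|4f|a4|
→ t3 |5b|4a|7b|69|4f|a6|a4|a4|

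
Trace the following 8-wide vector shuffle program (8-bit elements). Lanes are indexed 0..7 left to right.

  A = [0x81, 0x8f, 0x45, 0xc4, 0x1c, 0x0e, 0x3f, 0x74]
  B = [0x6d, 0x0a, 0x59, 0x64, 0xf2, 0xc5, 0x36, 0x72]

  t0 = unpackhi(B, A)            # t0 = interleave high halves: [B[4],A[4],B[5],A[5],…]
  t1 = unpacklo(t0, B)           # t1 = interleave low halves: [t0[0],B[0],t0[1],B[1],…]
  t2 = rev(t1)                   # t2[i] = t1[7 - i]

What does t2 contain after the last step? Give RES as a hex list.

RES = [ 0x64  0x0e  0x59  0xc5  0x0a  0x1c  0x6d  0xf2 ]

→ t0 |f2|1c|c5|0e|36|3f|72|74|
→ t1 |f2|6d|1c|0a|c5|59|0e|64|
→ t2 |64|0e|59|c5|0a|1c|6d|f2|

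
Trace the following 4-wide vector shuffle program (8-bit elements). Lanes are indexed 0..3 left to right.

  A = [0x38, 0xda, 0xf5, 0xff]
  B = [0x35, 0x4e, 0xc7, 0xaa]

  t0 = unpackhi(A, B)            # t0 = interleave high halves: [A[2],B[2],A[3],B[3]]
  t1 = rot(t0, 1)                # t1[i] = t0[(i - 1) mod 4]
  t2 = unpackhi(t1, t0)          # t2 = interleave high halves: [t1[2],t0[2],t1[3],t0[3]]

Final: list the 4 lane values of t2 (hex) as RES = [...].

RES = [ 0xc7  0xff  0xff  0xaa ]

  t0: f5 c7 ff aa
  t1: aa f5 c7 ff
  t2: c7 ff ff aa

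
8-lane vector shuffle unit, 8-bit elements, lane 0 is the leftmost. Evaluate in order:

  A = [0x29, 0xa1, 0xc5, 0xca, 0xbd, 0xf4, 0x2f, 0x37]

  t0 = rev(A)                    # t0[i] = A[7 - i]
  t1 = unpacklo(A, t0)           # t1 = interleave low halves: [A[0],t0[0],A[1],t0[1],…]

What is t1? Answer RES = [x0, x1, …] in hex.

RES = [ 0x29  0x37  0xa1  0x2f  0xc5  0xf4  0xca  0xbd ]

→ t0 |37|2f|f4|bd|ca|c5|a1|29|
→ t1 |29|37|a1|2f|c5|f4|ca|bd|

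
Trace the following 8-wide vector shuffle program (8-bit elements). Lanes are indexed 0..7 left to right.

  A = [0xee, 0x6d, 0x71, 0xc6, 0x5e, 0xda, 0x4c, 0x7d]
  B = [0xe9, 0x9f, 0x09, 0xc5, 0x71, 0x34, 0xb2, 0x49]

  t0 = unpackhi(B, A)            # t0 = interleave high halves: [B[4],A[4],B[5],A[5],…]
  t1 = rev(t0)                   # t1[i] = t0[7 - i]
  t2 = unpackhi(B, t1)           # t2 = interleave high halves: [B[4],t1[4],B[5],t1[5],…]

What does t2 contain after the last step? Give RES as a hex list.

RES = [0x71, 0xda, 0x34, 0x34, 0xb2, 0x5e, 0x49, 0x71]

→ t0 |71|5e|34|da|b2|4c|49|7d|
→ t1 |7d|49|4c|b2|da|34|5e|71|
→ t2 |71|da|34|34|b2|5e|49|71|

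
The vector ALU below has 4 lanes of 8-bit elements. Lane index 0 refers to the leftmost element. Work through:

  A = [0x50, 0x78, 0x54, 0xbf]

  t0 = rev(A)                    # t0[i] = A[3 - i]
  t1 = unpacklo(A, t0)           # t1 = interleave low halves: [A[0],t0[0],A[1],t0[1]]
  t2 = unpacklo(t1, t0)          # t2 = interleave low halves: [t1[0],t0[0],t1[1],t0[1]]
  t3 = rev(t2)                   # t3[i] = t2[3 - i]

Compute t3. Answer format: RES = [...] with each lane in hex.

RES = [ 0x54  0xbf  0xbf  0x50 ]

  t0: bf 54 78 50
  t1: 50 bf 78 54
  t2: 50 bf bf 54
  t3: 54 bf bf 50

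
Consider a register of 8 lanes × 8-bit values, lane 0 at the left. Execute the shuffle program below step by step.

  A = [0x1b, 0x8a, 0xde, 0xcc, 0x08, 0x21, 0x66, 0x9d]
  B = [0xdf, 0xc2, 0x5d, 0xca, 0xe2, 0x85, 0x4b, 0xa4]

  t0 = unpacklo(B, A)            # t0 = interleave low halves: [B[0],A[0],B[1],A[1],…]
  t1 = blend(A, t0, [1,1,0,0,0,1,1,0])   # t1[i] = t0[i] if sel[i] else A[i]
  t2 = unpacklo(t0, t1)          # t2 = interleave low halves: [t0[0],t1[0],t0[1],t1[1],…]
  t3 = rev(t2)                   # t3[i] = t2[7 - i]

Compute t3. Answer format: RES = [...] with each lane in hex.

→ t0 |df|1b|c2|8a|5d|de|ca|cc|
→ t1 |df|1b|de|cc|08|de|ca|9d|
→ t2 |df|df|1b|1b|c2|de|8a|cc|
→ t3 |cc|8a|de|c2|1b|1b|df|df|

RES = [0xcc, 0x8a, 0xde, 0xc2, 0x1b, 0x1b, 0xdf, 0xdf]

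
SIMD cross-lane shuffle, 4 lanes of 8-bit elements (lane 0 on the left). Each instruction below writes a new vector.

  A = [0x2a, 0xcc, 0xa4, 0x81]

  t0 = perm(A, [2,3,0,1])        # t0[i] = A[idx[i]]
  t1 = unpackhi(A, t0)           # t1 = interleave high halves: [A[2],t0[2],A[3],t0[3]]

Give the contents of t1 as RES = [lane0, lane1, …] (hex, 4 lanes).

→ t0 |a4|81|2a|cc|
→ t1 |a4|2a|81|cc|

RES = [ 0xa4  0x2a  0x81  0xcc ]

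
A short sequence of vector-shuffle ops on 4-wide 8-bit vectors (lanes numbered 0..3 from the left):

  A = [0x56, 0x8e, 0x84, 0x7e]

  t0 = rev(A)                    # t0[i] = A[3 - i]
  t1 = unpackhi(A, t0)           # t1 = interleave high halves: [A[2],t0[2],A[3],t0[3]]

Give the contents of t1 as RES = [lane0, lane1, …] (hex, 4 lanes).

t0 = [0x7e, 0x84, 0x8e, 0x56]
t1 = [0x84, 0x8e, 0x7e, 0x56]

RES = [ 0x84  0x8e  0x7e  0x56 ]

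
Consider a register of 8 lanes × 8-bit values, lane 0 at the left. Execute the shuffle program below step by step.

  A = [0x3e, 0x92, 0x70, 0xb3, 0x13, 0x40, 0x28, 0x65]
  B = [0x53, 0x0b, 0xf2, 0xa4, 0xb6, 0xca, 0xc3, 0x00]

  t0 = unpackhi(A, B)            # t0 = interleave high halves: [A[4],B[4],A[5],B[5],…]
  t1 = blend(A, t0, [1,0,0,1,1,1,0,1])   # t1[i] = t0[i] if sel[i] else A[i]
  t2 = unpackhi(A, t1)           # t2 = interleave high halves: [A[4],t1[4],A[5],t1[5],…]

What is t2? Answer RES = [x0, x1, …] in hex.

  t0: 13 b6 40 ca 28 c3 65 00
  t1: 13 92 70 ca 28 c3 28 00
  t2: 13 28 40 c3 28 28 65 00

RES = [0x13, 0x28, 0x40, 0xc3, 0x28, 0x28, 0x65, 0x00]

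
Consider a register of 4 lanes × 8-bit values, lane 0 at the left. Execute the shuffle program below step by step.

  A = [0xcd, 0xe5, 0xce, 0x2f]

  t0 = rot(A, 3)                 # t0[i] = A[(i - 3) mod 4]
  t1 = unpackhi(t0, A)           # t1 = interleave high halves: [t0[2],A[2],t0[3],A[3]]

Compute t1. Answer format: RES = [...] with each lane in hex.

RES = [0x2f, 0xce, 0xcd, 0x2f]

  t0: e5 ce 2f cd
  t1: 2f ce cd 2f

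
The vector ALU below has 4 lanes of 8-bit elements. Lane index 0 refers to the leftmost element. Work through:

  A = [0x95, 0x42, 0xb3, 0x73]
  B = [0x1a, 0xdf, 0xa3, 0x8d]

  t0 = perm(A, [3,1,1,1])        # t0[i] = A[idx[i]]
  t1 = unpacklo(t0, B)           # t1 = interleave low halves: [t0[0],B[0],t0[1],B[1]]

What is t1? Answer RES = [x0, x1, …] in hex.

→ t0 |73|42|42|42|
→ t1 |73|1a|42|df|

RES = [ 0x73  0x1a  0x42  0xdf ]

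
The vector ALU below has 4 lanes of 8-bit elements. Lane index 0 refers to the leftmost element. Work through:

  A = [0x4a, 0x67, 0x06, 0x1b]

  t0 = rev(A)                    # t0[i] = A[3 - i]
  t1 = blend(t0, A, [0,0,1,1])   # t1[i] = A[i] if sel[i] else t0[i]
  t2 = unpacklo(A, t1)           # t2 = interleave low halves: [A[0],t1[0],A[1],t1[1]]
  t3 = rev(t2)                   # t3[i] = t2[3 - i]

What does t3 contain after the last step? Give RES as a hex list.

→ t0 |1b|06|67|4a|
→ t1 |1b|06|06|1b|
→ t2 |4a|1b|67|06|
→ t3 |06|67|1b|4a|

RES = [0x06, 0x67, 0x1b, 0x4a]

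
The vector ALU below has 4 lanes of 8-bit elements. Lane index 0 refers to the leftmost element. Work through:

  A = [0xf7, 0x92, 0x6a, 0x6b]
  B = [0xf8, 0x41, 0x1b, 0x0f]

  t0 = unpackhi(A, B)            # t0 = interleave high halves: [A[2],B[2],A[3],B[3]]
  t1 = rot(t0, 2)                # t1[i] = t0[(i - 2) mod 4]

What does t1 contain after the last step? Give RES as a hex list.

RES = [0x6b, 0x0f, 0x6a, 0x1b]

  t0: 6a 1b 6b 0f
  t1: 6b 0f 6a 1b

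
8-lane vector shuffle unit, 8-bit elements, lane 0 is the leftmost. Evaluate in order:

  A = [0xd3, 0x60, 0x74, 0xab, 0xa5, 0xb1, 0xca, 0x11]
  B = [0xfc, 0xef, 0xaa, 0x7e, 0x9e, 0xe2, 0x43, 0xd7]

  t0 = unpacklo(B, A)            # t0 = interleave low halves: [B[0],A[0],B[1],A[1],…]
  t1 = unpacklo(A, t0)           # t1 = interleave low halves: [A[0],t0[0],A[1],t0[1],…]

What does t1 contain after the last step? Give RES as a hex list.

  t0: fc d3 ef 60 aa 74 7e ab
  t1: d3 fc 60 d3 74 ef ab 60

RES = [ 0xd3  0xfc  0x60  0xd3  0x74  0xef  0xab  0x60 ]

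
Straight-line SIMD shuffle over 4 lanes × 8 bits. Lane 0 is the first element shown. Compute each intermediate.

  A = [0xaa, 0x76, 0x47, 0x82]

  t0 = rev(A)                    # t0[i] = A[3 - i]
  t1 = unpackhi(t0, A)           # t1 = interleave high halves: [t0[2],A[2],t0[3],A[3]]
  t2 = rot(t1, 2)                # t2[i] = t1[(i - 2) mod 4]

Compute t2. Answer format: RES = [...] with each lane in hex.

RES = [ 0xaa  0x82  0x76  0x47 ]

  t0: 82 47 76 aa
  t1: 76 47 aa 82
  t2: aa 82 76 47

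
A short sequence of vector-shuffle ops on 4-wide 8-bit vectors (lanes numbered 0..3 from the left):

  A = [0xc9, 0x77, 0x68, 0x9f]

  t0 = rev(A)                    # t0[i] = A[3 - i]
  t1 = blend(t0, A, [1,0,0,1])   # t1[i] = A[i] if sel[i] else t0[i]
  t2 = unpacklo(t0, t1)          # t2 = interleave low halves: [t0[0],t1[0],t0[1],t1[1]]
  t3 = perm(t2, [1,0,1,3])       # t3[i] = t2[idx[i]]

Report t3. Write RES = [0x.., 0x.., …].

RES = [ 0xc9  0x9f  0xc9  0x68 ]

→ t0 |9f|68|77|c9|
→ t1 |c9|68|77|9f|
→ t2 |9f|c9|68|68|
→ t3 |c9|9f|c9|68|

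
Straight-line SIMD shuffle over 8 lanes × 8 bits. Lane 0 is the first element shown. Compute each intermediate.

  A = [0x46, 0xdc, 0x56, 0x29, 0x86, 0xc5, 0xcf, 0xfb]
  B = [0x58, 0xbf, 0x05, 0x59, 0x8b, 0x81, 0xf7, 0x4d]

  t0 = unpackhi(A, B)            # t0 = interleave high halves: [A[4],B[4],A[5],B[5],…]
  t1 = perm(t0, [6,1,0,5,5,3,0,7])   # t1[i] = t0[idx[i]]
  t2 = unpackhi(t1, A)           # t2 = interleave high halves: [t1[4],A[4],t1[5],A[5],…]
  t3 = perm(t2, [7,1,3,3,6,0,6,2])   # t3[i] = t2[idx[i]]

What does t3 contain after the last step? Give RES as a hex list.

→ t0 |86|8b|c5|81|cf|f7|fb|4d|
→ t1 |fb|8b|86|f7|f7|81|86|4d|
→ t2 |f7|86|81|c5|86|cf|4d|fb|
→ t3 |fb|86|c5|c5|4d|f7|4d|81|

RES = [0xfb, 0x86, 0xc5, 0xc5, 0x4d, 0xf7, 0x4d, 0x81]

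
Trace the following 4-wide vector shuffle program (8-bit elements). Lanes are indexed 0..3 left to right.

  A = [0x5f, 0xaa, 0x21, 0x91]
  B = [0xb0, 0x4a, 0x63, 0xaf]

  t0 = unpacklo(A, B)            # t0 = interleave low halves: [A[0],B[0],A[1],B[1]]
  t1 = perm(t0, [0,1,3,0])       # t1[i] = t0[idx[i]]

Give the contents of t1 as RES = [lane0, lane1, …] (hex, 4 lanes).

RES = [ 0x5f  0xb0  0x4a  0x5f ]

t0 = [0x5f, 0xb0, 0xaa, 0x4a]
t1 = [0x5f, 0xb0, 0x4a, 0x5f]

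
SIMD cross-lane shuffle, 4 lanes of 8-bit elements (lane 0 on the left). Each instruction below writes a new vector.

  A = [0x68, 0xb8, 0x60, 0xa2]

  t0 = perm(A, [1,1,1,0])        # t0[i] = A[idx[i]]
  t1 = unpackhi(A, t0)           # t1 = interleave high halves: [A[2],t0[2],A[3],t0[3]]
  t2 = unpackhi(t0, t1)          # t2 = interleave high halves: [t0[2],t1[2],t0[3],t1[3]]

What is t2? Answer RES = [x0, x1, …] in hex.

RES = [0xb8, 0xa2, 0x68, 0x68]

→ t0 |b8|b8|b8|68|
→ t1 |60|b8|a2|68|
→ t2 |b8|a2|68|68|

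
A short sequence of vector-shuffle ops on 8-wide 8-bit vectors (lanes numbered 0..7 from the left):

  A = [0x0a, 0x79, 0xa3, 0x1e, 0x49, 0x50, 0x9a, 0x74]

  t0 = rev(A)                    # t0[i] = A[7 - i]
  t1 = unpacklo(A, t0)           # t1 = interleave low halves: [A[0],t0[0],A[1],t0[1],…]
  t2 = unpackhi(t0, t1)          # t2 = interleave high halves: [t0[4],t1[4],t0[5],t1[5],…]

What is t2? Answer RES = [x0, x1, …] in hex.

RES = [ 0x1e  0xa3  0xa3  0x50  0x79  0x1e  0x0a  0x49 ]

t0 = [0x74, 0x9a, 0x50, 0x49, 0x1e, 0xa3, 0x79, 0x0a]
t1 = [0x0a, 0x74, 0x79, 0x9a, 0xa3, 0x50, 0x1e, 0x49]
t2 = [0x1e, 0xa3, 0xa3, 0x50, 0x79, 0x1e, 0x0a, 0x49]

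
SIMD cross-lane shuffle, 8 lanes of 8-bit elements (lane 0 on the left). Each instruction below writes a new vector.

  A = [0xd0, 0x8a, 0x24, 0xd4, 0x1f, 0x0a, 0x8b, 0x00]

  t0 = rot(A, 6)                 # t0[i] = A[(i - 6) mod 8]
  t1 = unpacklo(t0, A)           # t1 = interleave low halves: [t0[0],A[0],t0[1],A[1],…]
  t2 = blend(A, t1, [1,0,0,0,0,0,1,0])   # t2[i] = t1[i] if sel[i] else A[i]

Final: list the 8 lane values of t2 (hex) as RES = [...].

RES = [0x24, 0x8a, 0x24, 0xd4, 0x1f, 0x0a, 0x0a, 0x00]

→ t0 |24|d4|1f|0a|8b|00|d0|8a|
→ t1 |24|d0|d4|8a|1f|24|0a|d4|
→ t2 |24|8a|24|d4|1f|0a|0a|00|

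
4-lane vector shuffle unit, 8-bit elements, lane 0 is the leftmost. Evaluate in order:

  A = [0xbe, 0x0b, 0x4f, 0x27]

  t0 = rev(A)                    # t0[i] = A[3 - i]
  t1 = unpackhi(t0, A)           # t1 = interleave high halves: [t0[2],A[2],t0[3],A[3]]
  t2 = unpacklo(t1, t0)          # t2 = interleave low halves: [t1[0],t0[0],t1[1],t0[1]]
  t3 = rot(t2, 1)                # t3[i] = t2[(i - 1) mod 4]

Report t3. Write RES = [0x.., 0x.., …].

RES = [0x4f, 0x0b, 0x27, 0x4f]

t0 = [0x27, 0x4f, 0x0b, 0xbe]
t1 = [0x0b, 0x4f, 0xbe, 0x27]
t2 = [0x0b, 0x27, 0x4f, 0x4f]
t3 = [0x4f, 0x0b, 0x27, 0x4f]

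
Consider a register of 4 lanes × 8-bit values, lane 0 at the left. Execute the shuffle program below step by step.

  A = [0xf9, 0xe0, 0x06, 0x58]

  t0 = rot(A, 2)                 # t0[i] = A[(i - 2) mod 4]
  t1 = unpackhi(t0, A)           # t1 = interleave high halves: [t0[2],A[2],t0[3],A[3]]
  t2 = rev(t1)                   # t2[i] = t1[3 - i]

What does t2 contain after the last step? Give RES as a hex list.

RES = [ 0x58  0xe0  0x06  0xf9 ]

  t0: 06 58 f9 e0
  t1: f9 06 e0 58
  t2: 58 e0 06 f9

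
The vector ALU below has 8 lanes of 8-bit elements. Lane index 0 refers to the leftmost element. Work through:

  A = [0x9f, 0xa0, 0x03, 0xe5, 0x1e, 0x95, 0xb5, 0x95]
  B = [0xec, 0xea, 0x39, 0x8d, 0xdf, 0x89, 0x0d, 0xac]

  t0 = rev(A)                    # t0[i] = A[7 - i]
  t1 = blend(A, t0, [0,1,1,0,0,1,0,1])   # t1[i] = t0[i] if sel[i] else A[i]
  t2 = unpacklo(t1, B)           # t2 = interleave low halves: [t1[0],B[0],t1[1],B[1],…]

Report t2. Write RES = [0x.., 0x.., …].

→ t0 |95|b5|95|1e|e5|03|a0|9f|
→ t1 |9f|b5|95|e5|1e|03|b5|9f|
→ t2 |9f|ec|b5|ea|95|39|e5|8d|

RES = [0x9f, 0xec, 0xb5, 0xea, 0x95, 0x39, 0xe5, 0x8d]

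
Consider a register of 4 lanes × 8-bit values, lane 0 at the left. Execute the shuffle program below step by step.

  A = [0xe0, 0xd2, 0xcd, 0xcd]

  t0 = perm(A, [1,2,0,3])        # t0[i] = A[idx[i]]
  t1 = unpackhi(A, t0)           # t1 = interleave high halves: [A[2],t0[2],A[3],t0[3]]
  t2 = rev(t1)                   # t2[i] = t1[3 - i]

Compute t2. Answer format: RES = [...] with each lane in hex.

t0 = [0xd2, 0xcd, 0xe0, 0xcd]
t1 = [0xcd, 0xe0, 0xcd, 0xcd]
t2 = [0xcd, 0xcd, 0xe0, 0xcd]

RES = [0xcd, 0xcd, 0xe0, 0xcd]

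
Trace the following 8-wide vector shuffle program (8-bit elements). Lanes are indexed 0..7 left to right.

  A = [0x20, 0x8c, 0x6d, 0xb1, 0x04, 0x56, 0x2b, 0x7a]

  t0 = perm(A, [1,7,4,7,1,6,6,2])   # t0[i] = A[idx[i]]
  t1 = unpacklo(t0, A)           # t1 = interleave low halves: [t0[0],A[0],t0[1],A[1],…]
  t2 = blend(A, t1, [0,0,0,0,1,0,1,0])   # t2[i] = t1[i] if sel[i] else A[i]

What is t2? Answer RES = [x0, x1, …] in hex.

  t0: 8c 7a 04 7a 8c 2b 2b 6d
  t1: 8c 20 7a 8c 04 6d 7a b1
  t2: 20 8c 6d b1 04 56 7a 7a

RES = [ 0x20  0x8c  0x6d  0xb1  0x04  0x56  0x7a  0x7a ]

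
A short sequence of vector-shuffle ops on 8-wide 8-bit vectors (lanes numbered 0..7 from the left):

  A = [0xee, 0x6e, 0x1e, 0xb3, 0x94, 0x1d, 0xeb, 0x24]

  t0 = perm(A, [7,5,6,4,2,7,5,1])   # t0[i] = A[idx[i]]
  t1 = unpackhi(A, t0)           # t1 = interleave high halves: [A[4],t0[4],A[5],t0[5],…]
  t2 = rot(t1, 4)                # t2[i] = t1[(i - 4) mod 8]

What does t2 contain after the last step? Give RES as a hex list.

  t0: 24 1d eb 94 1e 24 1d 6e
  t1: 94 1e 1d 24 eb 1d 24 6e
  t2: eb 1d 24 6e 94 1e 1d 24

RES = [ 0xeb  0x1d  0x24  0x6e  0x94  0x1e  0x1d  0x24 ]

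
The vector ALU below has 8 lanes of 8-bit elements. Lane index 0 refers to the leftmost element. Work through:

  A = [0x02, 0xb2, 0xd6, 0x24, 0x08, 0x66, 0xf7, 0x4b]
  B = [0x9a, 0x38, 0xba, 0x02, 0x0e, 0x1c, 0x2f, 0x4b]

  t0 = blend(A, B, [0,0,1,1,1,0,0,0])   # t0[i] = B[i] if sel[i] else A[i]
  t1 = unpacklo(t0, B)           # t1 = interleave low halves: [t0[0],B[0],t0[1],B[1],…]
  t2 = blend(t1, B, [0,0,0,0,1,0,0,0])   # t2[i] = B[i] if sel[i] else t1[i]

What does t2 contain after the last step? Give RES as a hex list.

RES = [ 0x02  0x9a  0xb2  0x38  0x0e  0xba  0x02  0x02 ]

  t0: 02 b2 ba 02 0e 66 f7 4b
  t1: 02 9a b2 38 ba ba 02 02
  t2: 02 9a b2 38 0e ba 02 02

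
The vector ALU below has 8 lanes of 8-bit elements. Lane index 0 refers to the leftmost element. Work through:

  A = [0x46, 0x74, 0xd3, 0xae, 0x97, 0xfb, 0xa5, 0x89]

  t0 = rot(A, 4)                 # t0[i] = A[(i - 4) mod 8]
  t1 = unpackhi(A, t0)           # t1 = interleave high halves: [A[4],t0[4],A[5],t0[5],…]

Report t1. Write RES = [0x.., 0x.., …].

RES = [0x97, 0x46, 0xfb, 0x74, 0xa5, 0xd3, 0x89, 0xae]

→ t0 |97|fb|a5|89|46|74|d3|ae|
→ t1 |97|46|fb|74|a5|d3|89|ae|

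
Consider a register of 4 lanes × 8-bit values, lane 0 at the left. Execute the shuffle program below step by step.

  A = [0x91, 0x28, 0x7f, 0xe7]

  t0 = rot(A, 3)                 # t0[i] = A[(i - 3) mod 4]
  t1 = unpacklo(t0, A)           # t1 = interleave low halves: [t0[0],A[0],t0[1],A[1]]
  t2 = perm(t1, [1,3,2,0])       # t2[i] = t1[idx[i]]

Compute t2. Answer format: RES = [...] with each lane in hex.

t0 = [0x28, 0x7f, 0xe7, 0x91]
t1 = [0x28, 0x91, 0x7f, 0x28]
t2 = [0x91, 0x28, 0x7f, 0x28]

RES = [0x91, 0x28, 0x7f, 0x28]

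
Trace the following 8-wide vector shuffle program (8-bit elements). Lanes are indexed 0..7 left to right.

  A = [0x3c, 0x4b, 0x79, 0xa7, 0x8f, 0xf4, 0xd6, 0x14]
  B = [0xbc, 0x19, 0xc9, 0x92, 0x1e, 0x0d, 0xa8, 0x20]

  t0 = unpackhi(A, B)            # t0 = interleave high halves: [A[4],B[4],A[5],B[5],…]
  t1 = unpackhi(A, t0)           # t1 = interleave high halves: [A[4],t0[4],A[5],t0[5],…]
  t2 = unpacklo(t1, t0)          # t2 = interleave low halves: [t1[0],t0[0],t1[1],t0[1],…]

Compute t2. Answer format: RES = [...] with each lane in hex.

RES = [0x8f, 0x8f, 0xd6, 0x1e, 0xf4, 0xf4, 0xa8, 0x0d]

→ t0 |8f|1e|f4|0d|d6|a8|14|20|
→ t1 |8f|d6|f4|a8|d6|14|14|20|
→ t2 |8f|8f|d6|1e|f4|f4|a8|0d|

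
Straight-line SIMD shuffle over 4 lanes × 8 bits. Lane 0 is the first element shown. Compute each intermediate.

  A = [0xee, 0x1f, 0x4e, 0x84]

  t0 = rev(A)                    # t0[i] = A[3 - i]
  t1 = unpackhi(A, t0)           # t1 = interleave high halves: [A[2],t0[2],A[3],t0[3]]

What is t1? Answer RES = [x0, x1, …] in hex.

t0 = [0x84, 0x4e, 0x1f, 0xee]
t1 = [0x4e, 0x1f, 0x84, 0xee]

RES = [ 0x4e  0x1f  0x84  0xee ]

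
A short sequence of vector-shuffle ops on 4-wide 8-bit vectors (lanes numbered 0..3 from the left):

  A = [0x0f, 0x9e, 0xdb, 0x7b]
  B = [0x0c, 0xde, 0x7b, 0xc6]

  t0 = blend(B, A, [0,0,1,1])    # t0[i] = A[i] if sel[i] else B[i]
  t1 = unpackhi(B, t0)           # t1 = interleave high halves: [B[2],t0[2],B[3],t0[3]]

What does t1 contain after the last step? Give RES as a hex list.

RES = [0x7b, 0xdb, 0xc6, 0x7b]

  t0: 0c de db 7b
  t1: 7b db c6 7b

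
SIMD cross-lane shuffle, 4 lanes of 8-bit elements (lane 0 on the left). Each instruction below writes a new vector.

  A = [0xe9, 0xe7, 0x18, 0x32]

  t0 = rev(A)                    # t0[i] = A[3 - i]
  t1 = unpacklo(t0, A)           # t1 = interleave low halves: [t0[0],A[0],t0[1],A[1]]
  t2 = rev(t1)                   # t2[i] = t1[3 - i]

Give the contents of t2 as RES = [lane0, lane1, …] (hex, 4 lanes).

→ t0 |32|18|e7|e9|
→ t1 |32|e9|18|e7|
→ t2 |e7|18|e9|32|

RES = [ 0xe7  0x18  0xe9  0x32 ]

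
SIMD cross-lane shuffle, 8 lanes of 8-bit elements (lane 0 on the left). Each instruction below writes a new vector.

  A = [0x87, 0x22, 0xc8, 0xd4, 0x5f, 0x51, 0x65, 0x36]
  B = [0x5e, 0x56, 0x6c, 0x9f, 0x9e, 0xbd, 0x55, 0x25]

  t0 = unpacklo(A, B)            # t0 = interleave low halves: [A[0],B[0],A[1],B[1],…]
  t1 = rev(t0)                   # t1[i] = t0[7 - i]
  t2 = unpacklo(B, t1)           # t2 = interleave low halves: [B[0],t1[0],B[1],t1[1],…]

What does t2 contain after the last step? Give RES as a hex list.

  t0: 87 5e 22 56 c8 6c d4 9f
  t1: 9f d4 6c c8 56 22 5e 87
  t2: 5e 9f 56 d4 6c 6c 9f c8

RES = [ 0x5e  0x9f  0x56  0xd4  0x6c  0x6c  0x9f  0xc8 ]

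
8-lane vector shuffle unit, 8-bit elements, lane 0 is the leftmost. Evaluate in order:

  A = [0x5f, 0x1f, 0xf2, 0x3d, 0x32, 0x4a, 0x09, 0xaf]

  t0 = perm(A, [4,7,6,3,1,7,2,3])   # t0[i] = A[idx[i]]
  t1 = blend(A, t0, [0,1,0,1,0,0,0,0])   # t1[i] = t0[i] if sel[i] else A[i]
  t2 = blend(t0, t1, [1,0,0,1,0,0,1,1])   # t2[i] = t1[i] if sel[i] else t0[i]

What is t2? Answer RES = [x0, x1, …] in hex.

→ t0 |32|af|09|3d|1f|af|f2|3d|
→ t1 |5f|af|f2|3d|32|4a|09|af|
→ t2 |5f|af|09|3d|1f|af|09|af|

RES = [0x5f, 0xaf, 0x09, 0x3d, 0x1f, 0xaf, 0x09, 0xaf]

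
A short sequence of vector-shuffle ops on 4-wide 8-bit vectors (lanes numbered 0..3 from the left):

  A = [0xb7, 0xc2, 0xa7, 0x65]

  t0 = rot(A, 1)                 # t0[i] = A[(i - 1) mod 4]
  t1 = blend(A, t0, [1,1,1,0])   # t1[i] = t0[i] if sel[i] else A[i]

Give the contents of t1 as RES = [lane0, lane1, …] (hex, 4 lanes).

RES = [ 0x65  0xb7  0xc2  0x65 ]

→ t0 |65|b7|c2|a7|
→ t1 |65|b7|c2|65|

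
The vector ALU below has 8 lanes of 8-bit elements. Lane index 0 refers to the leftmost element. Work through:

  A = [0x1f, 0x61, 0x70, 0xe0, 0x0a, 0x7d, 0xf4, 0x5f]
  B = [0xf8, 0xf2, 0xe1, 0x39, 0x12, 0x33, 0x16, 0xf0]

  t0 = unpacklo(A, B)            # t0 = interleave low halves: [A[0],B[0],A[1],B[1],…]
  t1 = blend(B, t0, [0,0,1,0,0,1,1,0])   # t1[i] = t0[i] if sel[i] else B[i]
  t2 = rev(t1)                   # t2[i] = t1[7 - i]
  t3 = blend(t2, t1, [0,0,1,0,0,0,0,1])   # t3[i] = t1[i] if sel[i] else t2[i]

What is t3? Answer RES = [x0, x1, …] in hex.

→ t0 |1f|f8|61|f2|70|e1|e0|39|
→ t1 |f8|f2|61|39|12|e1|e0|f0|
→ t2 |f0|e0|e1|12|39|61|f2|f8|
→ t3 |f0|e0|61|12|39|61|f2|f0|

RES = [0xf0, 0xe0, 0x61, 0x12, 0x39, 0x61, 0xf2, 0xf0]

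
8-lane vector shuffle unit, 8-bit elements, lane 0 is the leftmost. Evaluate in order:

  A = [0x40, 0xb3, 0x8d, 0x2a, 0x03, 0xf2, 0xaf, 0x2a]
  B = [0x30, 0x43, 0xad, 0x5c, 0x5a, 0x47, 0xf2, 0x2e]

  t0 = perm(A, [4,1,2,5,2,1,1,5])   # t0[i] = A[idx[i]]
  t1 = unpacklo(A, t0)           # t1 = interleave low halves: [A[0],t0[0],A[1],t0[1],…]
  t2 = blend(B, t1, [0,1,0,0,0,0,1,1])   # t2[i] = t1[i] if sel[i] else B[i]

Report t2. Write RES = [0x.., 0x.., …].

RES = [0x30, 0x03, 0xad, 0x5c, 0x5a, 0x47, 0x2a, 0xf2]

t0 = [0x03, 0xb3, 0x8d, 0xf2, 0x8d, 0xb3, 0xb3, 0xf2]
t1 = [0x40, 0x03, 0xb3, 0xb3, 0x8d, 0x8d, 0x2a, 0xf2]
t2 = [0x30, 0x03, 0xad, 0x5c, 0x5a, 0x47, 0x2a, 0xf2]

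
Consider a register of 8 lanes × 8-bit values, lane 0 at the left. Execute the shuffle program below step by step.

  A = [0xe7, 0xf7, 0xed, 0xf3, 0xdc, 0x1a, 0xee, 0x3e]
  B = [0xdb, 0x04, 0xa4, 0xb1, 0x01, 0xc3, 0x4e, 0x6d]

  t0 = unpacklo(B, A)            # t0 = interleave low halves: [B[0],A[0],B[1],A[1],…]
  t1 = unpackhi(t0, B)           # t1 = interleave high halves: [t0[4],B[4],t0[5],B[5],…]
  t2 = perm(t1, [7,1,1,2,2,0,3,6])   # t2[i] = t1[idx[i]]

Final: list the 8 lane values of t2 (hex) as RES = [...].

  t0: db e7 04 f7 a4 ed b1 f3
  t1: a4 01 ed c3 b1 4e f3 6d
  t2: 6d 01 01 ed ed a4 c3 f3

RES = [0x6d, 0x01, 0x01, 0xed, 0xed, 0xa4, 0xc3, 0xf3]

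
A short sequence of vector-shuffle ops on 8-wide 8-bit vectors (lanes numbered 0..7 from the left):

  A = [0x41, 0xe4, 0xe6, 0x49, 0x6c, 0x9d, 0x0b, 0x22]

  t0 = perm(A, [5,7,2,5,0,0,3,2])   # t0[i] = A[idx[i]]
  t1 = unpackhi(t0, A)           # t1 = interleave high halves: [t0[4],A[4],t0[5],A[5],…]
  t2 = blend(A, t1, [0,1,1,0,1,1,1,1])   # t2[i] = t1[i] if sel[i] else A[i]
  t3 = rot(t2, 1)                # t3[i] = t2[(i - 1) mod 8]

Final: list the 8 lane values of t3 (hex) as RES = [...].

RES = [ 0x22  0x41  0x6c  0x41  0x49  0x49  0x0b  0xe6 ]

  t0: 9d 22 e6 9d 41 41 49 e6
  t1: 41 6c 41 9d 49 0b e6 22
  t2: 41 6c 41 49 49 0b e6 22
  t3: 22 41 6c 41 49 49 0b e6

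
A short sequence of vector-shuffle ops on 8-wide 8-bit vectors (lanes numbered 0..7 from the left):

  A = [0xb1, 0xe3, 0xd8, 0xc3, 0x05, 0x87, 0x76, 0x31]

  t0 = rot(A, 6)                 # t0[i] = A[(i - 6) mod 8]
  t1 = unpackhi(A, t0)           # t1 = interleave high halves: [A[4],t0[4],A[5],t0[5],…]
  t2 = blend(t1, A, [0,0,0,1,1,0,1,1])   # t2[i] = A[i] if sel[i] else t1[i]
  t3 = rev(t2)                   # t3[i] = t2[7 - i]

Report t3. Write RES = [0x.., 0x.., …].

  t0: d8 c3 05 87 76 31 b1 e3
  t1: 05 76 87 31 76 b1 31 e3
  t2: 05 76 87 c3 05 b1 76 31
  t3: 31 76 b1 05 c3 87 76 05

RES = [0x31, 0x76, 0xb1, 0x05, 0xc3, 0x87, 0x76, 0x05]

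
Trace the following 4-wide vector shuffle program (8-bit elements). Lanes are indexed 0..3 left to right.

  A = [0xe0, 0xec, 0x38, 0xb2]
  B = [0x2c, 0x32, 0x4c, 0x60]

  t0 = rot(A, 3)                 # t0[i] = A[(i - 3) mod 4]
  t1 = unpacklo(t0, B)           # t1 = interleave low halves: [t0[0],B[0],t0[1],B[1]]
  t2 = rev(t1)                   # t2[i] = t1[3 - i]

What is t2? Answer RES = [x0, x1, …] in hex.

→ t0 |ec|38|b2|e0|
→ t1 |ec|2c|38|32|
→ t2 |32|38|2c|ec|

RES = [0x32, 0x38, 0x2c, 0xec]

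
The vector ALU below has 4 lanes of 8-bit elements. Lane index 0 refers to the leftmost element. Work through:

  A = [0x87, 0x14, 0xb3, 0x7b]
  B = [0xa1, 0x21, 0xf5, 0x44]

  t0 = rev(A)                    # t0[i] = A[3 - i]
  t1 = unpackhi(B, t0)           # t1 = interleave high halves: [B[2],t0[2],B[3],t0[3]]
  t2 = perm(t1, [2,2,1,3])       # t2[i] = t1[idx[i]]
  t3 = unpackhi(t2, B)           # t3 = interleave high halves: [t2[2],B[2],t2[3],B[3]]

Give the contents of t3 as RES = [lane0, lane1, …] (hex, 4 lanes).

RES = [0x14, 0xf5, 0x87, 0x44]

  t0: 7b b3 14 87
  t1: f5 14 44 87
  t2: 44 44 14 87
  t3: 14 f5 87 44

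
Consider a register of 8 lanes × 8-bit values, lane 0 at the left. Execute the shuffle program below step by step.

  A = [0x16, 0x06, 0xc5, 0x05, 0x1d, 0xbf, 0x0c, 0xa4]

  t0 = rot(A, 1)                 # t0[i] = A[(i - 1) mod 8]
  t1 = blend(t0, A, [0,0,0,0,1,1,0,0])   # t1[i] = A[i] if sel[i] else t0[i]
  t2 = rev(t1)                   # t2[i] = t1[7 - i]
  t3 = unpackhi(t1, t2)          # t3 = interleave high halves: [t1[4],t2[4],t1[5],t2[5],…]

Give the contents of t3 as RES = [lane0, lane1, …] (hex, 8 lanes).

RES = [ 0x1d  0xc5  0xbf  0x06  0xbf  0x16  0x0c  0xa4 ]

  t0: a4 16 06 c5 05 1d bf 0c
  t1: a4 16 06 c5 1d bf bf 0c
  t2: 0c bf bf 1d c5 06 16 a4
  t3: 1d c5 bf 06 bf 16 0c a4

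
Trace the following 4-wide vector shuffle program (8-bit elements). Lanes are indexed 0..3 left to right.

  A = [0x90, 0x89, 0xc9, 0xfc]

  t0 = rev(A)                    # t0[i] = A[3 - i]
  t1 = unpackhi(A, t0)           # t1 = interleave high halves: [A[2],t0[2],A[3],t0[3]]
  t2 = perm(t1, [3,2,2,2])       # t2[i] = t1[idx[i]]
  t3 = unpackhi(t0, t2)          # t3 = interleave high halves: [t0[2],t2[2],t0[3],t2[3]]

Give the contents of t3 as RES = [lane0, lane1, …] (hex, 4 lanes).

RES = [ 0x89  0xfc  0x90  0xfc ]

  t0: fc c9 89 90
  t1: c9 89 fc 90
  t2: 90 fc fc fc
  t3: 89 fc 90 fc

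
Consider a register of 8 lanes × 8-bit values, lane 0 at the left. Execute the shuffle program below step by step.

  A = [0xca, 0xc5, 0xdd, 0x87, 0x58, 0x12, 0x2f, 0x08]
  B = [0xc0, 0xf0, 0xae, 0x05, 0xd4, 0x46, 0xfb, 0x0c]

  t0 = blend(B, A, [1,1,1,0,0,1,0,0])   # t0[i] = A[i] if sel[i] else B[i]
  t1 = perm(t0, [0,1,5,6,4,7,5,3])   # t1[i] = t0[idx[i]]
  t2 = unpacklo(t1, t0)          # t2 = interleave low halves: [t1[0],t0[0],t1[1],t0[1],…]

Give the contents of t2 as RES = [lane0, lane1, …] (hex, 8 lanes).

t0 = [0xca, 0xc5, 0xdd, 0x05, 0xd4, 0x12, 0xfb, 0x0c]
t1 = [0xca, 0xc5, 0x12, 0xfb, 0xd4, 0x0c, 0x12, 0x05]
t2 = [0xca, 0xca, 0xc5, 0xc5, 0x12, 0xdd, 0xfb, 0x05]

RES = [ 0xca  0xca  0xc5  0xc5  0x12  0xdd  0xfb  0x05 ]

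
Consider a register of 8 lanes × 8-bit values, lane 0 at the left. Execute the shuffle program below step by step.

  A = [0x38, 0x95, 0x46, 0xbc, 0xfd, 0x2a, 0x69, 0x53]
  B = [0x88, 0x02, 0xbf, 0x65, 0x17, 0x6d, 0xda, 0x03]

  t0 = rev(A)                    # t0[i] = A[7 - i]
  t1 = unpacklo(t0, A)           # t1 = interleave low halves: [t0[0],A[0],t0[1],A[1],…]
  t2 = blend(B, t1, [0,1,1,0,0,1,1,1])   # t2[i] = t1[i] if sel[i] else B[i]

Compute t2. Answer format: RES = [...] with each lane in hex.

→ t0 |53|69|2a|fd|bc|46|95|38|
→ t1 |53|38|69|95|2a|46|fd|bc|
→ t2 |88|38|69|65|17|46|fd|bc|

RES = [0x88, 0x38, 0x69, 0x65, 0x17, 0x46, 0xfd, 0xbc]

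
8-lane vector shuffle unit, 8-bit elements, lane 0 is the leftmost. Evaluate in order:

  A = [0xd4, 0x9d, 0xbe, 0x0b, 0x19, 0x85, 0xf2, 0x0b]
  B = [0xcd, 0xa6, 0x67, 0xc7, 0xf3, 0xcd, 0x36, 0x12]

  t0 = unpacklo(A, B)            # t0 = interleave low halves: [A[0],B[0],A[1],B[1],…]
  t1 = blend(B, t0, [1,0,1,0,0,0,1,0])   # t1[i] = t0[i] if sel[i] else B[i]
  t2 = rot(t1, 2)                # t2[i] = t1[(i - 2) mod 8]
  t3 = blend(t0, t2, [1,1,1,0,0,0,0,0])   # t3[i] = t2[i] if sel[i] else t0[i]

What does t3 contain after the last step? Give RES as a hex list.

→ t0 |d4|cd|9d|a6|be|67|0b|c7|
→ t1 |d4|a6|9d|c7|f3|cd|0b|12|
→ t2 |0b|12|d4|a6|9d|c7|f3|cd|
→ t3 |0b|12|d4|a6|be|67|0b|c7|

RES = [ 0x0b  0x12  0xd4  0xa6  0xbe  0x67  0x0b  0xc7 ]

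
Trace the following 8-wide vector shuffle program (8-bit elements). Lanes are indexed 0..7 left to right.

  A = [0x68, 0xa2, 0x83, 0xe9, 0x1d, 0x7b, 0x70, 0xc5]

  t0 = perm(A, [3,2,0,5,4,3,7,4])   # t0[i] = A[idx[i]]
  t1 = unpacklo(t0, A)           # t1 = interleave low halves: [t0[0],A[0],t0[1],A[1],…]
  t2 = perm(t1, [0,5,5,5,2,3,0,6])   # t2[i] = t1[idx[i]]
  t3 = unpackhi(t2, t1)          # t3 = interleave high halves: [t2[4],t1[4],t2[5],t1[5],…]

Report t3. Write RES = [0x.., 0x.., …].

RES = [ 0x83  0x68  0xa2  0x83  0xe9  0x7b  0x7b  0xe9 ]

→ t0 |e9|83|68|7b|1d|e9|c5|1d|
→ t1 |e9|68|83|a2|68|83|7b|e9|
→ t2 |e9|83|83|83|83|a2|e9|7b|
→ t3 |83|68|a2|83|e9|7b|7b|e9|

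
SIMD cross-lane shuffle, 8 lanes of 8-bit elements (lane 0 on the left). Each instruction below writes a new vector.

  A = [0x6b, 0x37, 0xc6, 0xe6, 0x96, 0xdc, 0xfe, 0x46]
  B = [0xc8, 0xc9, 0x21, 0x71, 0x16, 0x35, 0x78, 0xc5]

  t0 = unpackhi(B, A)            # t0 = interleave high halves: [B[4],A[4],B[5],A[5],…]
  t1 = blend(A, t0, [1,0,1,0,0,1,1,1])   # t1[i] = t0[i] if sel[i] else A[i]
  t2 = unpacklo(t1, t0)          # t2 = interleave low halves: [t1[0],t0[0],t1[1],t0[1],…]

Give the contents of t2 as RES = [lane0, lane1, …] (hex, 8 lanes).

t0 = [0x16, 0x96, 0x35, 0xdc, 0x78, 0xfe, 0xc5, 0x46]
t1 = [0x16, 0x37, 0x35, 0xe6, 0x96, 0xfe, 0xc5, 0x46]
t2 = [0x16, 0x16, 0x37, 0x96, 0x35, 0x35, 0xe6, 0xdc]

RES = [0x16, 0x16, 0x37, 0x96, 0x35, 0x35, 0xe6, 0xdc]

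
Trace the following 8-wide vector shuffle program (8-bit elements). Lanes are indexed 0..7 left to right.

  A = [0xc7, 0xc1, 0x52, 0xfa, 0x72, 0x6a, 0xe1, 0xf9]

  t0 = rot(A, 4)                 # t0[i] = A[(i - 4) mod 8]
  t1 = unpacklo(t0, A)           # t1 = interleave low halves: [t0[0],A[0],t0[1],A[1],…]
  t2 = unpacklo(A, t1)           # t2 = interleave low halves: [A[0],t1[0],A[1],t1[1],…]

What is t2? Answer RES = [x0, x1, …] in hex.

RES = [ 0xc7  0x72  0xc1  0xc7  0x52  0x6a  0xfa  0xc1 ]

t0 = [0x72, 0x6a, 0xe1, 0xf9, 0xc7, 0xc1, 0x52, 0xfa]
t1 = [0x72, 0xc7, 0x6a, 0xc1, 0xe1, 0x52, 0xf9, 0xfa]
t2 = [0xc7, 0x72, 0xc1, 0xc7, 0x52, 0x6a, 0xfa, 0xc1]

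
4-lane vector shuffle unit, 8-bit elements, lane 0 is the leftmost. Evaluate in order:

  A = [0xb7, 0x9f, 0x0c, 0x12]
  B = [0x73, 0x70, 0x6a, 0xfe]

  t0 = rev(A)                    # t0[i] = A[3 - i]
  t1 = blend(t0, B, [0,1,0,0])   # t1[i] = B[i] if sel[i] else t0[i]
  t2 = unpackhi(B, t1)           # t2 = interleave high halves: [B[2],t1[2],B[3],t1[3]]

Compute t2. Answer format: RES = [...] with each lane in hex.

RES = [ 0x6a  0x9f  0xfe  0xb7 ]

  t0: 12 0c 9f b7
  t1: 12 70 9f b7
  t2: 6a 9f fe b7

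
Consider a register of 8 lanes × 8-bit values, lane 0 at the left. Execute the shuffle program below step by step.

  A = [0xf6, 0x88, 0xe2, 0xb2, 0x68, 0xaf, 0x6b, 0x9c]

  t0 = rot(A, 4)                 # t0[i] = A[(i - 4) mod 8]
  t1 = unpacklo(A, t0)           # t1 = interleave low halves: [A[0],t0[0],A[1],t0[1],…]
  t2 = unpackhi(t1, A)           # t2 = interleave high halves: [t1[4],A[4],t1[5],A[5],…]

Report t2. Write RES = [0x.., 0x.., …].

  t0: 68 af 6b 9c f6 88 e2 b2
  t1: f6 68 88 af e2 6b b2 9c
  t2: e2 68 6b af b2 6b 9c 9c

RES = [ 0xe2  0x68  0x6b  0xaf  0xb2  0x6b  0x9c  0x9c ]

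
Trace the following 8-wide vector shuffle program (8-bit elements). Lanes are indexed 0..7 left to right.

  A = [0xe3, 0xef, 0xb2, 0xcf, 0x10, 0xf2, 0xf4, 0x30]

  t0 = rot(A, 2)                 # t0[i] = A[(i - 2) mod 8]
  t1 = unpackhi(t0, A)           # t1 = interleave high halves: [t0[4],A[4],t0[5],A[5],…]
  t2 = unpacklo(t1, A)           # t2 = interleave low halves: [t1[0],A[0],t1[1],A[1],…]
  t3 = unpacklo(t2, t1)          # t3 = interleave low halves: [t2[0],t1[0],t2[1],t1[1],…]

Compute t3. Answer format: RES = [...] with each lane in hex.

→ t0 |f4|30|e3|ef|b2|cf|10|f2|
→ t1 |b2|10|cf|f2|10|f4|f2|30|
→ t2 |b2|e3|10|ef|cf|b2|f2|cf|
→ t3 |b2|b2|e3|10|10|cf|ef|f2|

RES = [0xb2, 0xb2, 0xe3, 0x10, 0x10, 0xcf, 0xef, 0xf2]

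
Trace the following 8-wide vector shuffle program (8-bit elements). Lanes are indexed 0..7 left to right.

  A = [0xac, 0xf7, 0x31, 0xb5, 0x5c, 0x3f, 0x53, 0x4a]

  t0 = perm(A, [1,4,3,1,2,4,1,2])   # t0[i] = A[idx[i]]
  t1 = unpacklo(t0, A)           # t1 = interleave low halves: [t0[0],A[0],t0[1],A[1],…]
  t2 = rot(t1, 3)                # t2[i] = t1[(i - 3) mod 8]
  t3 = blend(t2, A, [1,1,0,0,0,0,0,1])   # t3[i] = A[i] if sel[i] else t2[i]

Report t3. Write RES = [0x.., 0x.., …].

RES = [0xac, 0xf7, 0xb5, 0xf7, 0xac, 0x5c, 0xf7, 0x4a]

  t0: f7 5c b5 f7 31 5c f7 31
  t1: f7 ac 5c f7 b5 31 f7 b5
  t2: 31 f7 b5 f7 ac 5c f7 b5
  t3: ac f7 b5 f7 ac 5c f7 4a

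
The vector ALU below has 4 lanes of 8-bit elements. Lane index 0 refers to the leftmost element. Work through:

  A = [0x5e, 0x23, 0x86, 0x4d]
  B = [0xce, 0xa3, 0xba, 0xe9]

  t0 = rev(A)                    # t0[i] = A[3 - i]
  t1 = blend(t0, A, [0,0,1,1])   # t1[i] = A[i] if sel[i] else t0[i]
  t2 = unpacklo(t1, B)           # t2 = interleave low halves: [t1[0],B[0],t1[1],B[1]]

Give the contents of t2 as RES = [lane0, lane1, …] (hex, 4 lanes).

t0 = [0x4d, 0x86, 0x23, 0x5e]
t1 = [0x4d, 0x86, 0x86, 0x4d]
t2 = [0x4d, 0xce, 0x86, 0xa3]

RES = [0x4d, 0xce, 0x86, 0xa3]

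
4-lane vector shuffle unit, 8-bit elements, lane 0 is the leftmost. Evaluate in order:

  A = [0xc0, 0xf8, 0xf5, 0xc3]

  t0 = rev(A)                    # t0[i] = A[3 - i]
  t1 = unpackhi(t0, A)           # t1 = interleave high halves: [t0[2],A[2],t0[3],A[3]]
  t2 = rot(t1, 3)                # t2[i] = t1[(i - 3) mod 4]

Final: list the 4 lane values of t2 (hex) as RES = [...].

RES = [0xf5, 0xc0, 0xc3, 0xf8]

  t0: c3 f5 f8 c0
  t1: f8 f5 c0 c3
  t2: f5 c0 c3 f8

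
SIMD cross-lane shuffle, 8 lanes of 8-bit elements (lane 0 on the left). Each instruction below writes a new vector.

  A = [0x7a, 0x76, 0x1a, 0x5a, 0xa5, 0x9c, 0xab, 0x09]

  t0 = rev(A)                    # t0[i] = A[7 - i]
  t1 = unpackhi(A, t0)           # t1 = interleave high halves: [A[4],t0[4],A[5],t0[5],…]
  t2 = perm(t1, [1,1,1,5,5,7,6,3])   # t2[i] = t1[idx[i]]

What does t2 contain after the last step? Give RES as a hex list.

→ t0 |09|ab|9c|a5|5a|1a|76|7a|
→ t1 |a5|5a|9c|1a|ab|76|09|7a|
→ t2 |5a|5a|5a|76|76|7a|09|1a|

RES = [ 0x5a  0x5a  0x5a  0x76  0x76  0x7a  0x09  0x1a ]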